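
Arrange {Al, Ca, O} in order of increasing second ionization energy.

After 1 electron has been removed, what remains? Al⁺ still has 2 valence electrons; Ca⁺ still has 1 valence electron; O⁺ still has 5 valence electrons.
All are still removing valence electrons, so compare the +1 ions as you would atoms: IE_2 generally rises across a period (higher Z_eff) and falls down a group (larger shell), subject to the usual subshell exceptions.
Valence configurations: Al⁺ [Ne]3s², Ca⁺ [Ar]4s¹, O⁺ [He]2s²2p³.
Tabulated IE_2 (kJ/mol): Al 1817, Ca 1145, O 3388.
Putting it together, IE_2: Ca < Al < O.

Ca, Al, O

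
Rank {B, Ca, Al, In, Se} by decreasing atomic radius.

Ca > In > Al > Se > B

Atomic radius shrinks across a period as nuclear charge pulls the same shell inward, and grows down a group as new shells are added.
Here both period and group differ, so the two effects have to be weighed against each other.
Se > B: the two effects oppose for this pair; the down-group effect wins (116 vs 85 pm).
Al > Se: period and group pull opposite ways; the across-period shift dominates (126 vs 116 pm).
In > Al: they share group 13; the group trend gives In the larger value.
Ca > In: period and group pull opposite ways; the across-period shift dominates (171 vs 142 pm).
For reference (pm): B 85, Al 126, Ca 171, Se 116, In 142.
So from largest to smallest: Ca > In > Al > Se > B.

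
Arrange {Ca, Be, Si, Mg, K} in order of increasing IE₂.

After 1 electron has been removed, what remains? Ca⁺ still has 1 valence electron; Be⁺ still has 1 valence electron; Si⁺ still has 3 valence electrons; Mg⁺ still has 1 valence electron; K⁺ is the bare [Ar] core.
Pulling an electron out of a noble-gas core costs far more than removing a remaining valence electron, so K sits at the high end of IE_2.
Valence configurations: Ca⁺ [Ar]4s¹, Be⁺ [He]2s¹, Si⁺ [Ne]3s²3p¹, Mg⁺ [Ne]3s¹.
The numbers (kJ/mol): Ca 1145, Be 1757, Si 1577, Mg 1451, K 3052.
Hence IE_2: Ca < Mg < Si < Be < K.

Ca, Mg, Si, Be, K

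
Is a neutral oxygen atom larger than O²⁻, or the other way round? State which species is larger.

O²⁻

Forming O²⁻ adds 2 electrons to O. More electron–electron repulsion in the same shell, with unchanged nuclear charge, lets the cloud expand.
An anion is larger than its parent atom: O²⁻ > O.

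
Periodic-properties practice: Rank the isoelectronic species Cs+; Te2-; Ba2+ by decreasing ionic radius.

Te2-, Cs+, Ba2+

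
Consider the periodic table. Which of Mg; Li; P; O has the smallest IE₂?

Consider each +1 ion: Mg⁺ still has 1 valence electron; Li⁺ is the bare [He] core; P⁺ still has 4 valence electrons; O⁺ still has 5 valence electrons.
Pulling an electron out of a noble-gas core costs far more than removing a remaining valence electron, so Li sits at the high end of IE_2.
Valence configurations: Mg⁺ [Ne]3s¹, P⁺ [Ne]3s²3p², O⁺ [He]2s²2p³.
Tabulated IE_2 (kJ/mol): Mg 1451, Li 7298, P 1907, O 3388.
Putting it together, IE_2: Mg < P < O < Li.

Mg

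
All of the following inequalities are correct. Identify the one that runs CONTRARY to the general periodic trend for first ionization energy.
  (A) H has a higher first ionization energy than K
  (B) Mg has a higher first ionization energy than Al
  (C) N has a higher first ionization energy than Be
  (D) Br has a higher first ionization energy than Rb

(B)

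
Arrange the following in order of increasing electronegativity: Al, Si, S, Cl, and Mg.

Mg < Al < Si < S < Cl

Mg is in period 3, group 2; Al is in period 3, group 13; Si is in period 3, group 14; S is in period 3, group 16; Cl is in period 3, group 17.
Smaller atoms with higher effective nuclear charge are more electronegative.
All lie in period 3, so electronegativity increases left to right.
So from lowest to highest: Mg < Al < Si < S < Cl.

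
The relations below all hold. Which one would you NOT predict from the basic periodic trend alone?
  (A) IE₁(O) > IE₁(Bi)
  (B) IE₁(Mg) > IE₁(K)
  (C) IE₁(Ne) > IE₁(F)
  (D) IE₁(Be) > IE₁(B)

The general trend: IE₁ increases across a period and decreases down a group.
(A) O (period 2, group 16) vs Bi (period 6, group 15): the stated order agrees with the simple trend.
(B) Mg (period 3, group 2) vs K (period 4, group 1): the stated order agrees with the simple trend.
(C) Ne (period 2, group 18) vs F (period 2, group 17): the stated order agrees with the simple trend.
(D) Be (period 2, group 2) vs B (period 2, group 13): the stated order contradicts the simple trend.
The exception is (D): removing B's lone 2p electron is easier than breaking Be's filled 2s².

(D)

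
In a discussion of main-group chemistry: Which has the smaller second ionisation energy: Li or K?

IE_2 is the cost of taking one more electron from the +1 cation: Li⁺ is the bare [He] core; K⁺ is the bare [Ar] core.
All of these are removing an electron from a noble-gas core or deeper; the smaller core (lower principal quantum number) is held far more tightly, and within a period the higher nuclear charge binds the same core more tightly.
The numbers (kJ/mol): Li 7298, K 3052.
So the second ionization energies run K < Li.

K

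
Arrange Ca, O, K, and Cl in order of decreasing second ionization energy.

O > K > Cl > Ca

The second ionization energy removes an electron from the +1 ion. For each element: Ca⁺ still has 1 valence electron; O⁺ still has 5 valence electrons; K⁺ is the bare [Ar] core; Cl⁺ still has 6 valence electrons.
Usually core removal costs more than valence removal, but here the competition is close: a tightly held n=2 valence electron can cost more to remove than an n=3 core electron, so the actual values have to decide it.
Valence configurations: Ca⁺ [Ar]4s¹, O⁺ [He]2s²2p³, Cl⁺ [Ne]3s²3p⁴.
Approximate IE_2 values (kJ/mol): Ca 1145, O 3388, K 3052, Cl 2298.
Overall IE_2 order: Ca < Cl < K < O.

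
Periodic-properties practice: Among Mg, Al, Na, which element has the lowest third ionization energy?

IE_3 is the cost of taking one more electron from the +2 cation: Mg²⁺ is the bare [Ne] core; Al²⁺ still has 1 valence electron; Na²⁺ is already 1 electron into the core.
Pulling an electron out of a noble-gas core costs far more than removing a remaining valence electron, so Na and Mg sit at the high end of IE_3.
Tabulated IE_3 (kJ/mol): Mg 7733, Al 2745, Na 6910.
So the third ionization energies run Al < Na < Mg.

Al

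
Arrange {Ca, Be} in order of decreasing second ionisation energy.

Be > Ca

After 1 electron has been removed, what remains? Ca⁺ still has 1 valence electron; Be⁺ still has 1 valence electron.
All are still removing valence electrons, so compare the +1 ions as you would atoms: IE_2 generally rises across a period (higher Z_eff) and falls down a group (larger shell), subject to the usual subshell exceptions.
Valence configurations: Ca⁺ [Ar]4s¹, Be⁺ [He]2s¹.
The numbers (kJ/mol): Ca 1145, Be 1757.
Putting it together, IE_2: Ca < Be.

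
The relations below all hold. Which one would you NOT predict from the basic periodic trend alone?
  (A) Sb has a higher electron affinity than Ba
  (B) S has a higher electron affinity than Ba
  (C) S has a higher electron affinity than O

(C)

The general trend: electron affinity increases across a period and decreases down a group.
(A) Sb (period 5, group 15) vs Ba (period 6, group 2): the stated order agrees with the simple trend.
(B) S (period 3, group 16) vs Ba (period 6, group 2): the stated order agrees with the simple trend.
(C) S (period 3, group 16) vs O (period 2, group 16): the stated order contradicts the simple trend.
The exception is (C): the compact 2p subshell of O repels the added electron more than S's larger 3p does.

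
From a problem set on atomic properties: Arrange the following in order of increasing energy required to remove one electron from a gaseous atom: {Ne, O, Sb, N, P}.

Sb < P < O < N < Ne

N is in period 2, group 15; O is in period 2, group 16; Ne is in period 2, group 18; P is in period 3, group 15; Sb is in period 5, group 15.
Across a period the outer electron is held more tightly (higher IE₁); down a group it sits in a higher shell, more shielded, and comes off more easily.
Neither a single period nor a single group — weigh both effects.
P > Sb: they share group 15; the group trend gives P the larger value.
O > P: relative to P, both the across-period and down-group shifts push O's first ionization energy up.
N > O: this pair runs against the simple trend — see the exception note.
Ne > N: both are in period 2; the period trend gives Ne the larger value.
Note the exception: N has a higher first ionization energy than O, contrary to the simple trend — pairing an electron in O's 2p⁴ costs repulsion energy, so O ionizes more easily than half-filled N (2p³).
Approximate values (kJ/mol): N 1402, O 1314, Ne 2081, P 1012, Sb 831.
So from lowest to highest: Sb < P < O < N < Ne.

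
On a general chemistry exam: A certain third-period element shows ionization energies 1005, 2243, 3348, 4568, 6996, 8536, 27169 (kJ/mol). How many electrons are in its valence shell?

6

Look for the largest jump between consecutive ionization energies: IE7/IE6 ≈ 3.2, far larger than any earlier ratio.
That jump marks the point where a core electron is being removed. So the atom has 6 valence electrons.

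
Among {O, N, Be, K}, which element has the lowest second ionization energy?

Be

The second ionization energy removes an electron from the +1 ion. For each element: O⁺ still has 5 valence electrons; N⁺ still has 4 valence electrons; Be⁺ still has 1 valence electron; K⁺ is the bare [Ar] core.
Usually core removal costs more than valence removal, but here the competition is close: a tightly held n=2 valence electron can cost more to remove than an n=3 core electron, so the actual values have to decide it.
Valence configurations: O⁺ [He]2s²2p³, N⁺ [He]2s²2p², Be⁺ [He]2s¹.
Approximate IE_2 values (kJ/mol): O 3388, N 2856, Be 1757, K 3052.
Hence IE_2: Be < N < K < O.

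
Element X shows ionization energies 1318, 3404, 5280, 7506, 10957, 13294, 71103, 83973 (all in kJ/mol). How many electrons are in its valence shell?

Look for the largest jump between consecutive ionization energies: IE7/IE6 ≈ 5.3, far larger than any earlier ratio.
That jump marks the point where a core electron is being removed. So the atom has 6 valence electrons.

6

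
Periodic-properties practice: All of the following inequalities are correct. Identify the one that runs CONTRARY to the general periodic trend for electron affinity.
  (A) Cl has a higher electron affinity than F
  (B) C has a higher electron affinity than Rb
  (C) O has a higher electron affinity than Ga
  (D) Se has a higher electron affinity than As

The general trend: electron affinity increases across a period and decreases down a group.
(A) Cl (period 3, group 17) vs F (period 2, group 17): the stated order contradicts the simple trend.
(B) C (period 2, group 14) vs Rb (period 5, group 1): the stated order agrees with the simple trend.
(C) O (period 2, group 16) vs Ga (period 4, group 13): the stated order agrees with the simple trend.
(D) Se (period 4, group 16) vs As (period 4, group 15): the stated order agrees with the simple trend.
The exception is (A): F's small 2p subshell makes the incoming electron feel strong e⁻–e⁻ repulsion, so Cl actually releases more energy on gaining an electron.

(A)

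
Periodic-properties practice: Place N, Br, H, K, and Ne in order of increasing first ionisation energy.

H is in period 1, group 1; N is in period 2, group 15; Ne is in period 2, group 18; K is in period 4, group 1; Br is in period 4, group 17.
Removing the outermost electron gets harder across a period and easier down a group.
These span different periods and groups, so the two trends combine.
Br > K: Br lies to the right of K in period 4, so the across-period effect alone puts Br higher.
H > Br: the two effects oppose for this pair; the down-group effect wins (1312 vs 1140 kJ/mol).
N > H: the two effects oppose for this pair; the across-period effect wins (1402 vs 1312 kJ/mol).
Ne > N: Ne lies to the right of N in period 2, so the across-period effect alone puts Ne higher.
For reference (kJ/mol): H 1312, N 1402, Ne 2081, K 419, Br 1140.
So from lowest to highest: K < Br < H < N < Ne.

K, Br, H, N, Ne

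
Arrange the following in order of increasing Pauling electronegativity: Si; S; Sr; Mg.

EN rises left→right (higher Z_eff, smaller atoms) and falls top→bottom (larger, more shielded atoms).
Neither a single period nor a single group — weigh both effects.
Mg > Sr: they share group 2; the group trend gives Mg the larger value.
Si > Mg: Si lies to the right of Mg in period 3, so the across-period effect alone puts Si higher.
S > Si: both are in period 3; the period trend gives S the larger value.
Approximate values (Pauling): Mg 1.31, Si 1.90, S 2.58, Sr 0.95.
So from lowest to highest: Sr < Mg < Si < S.

Sr < Mg < Si < S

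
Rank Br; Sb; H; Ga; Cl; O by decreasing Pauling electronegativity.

O, Cl, Br, H, Sb, Ga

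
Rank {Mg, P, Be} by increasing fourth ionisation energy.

P, Mg, Be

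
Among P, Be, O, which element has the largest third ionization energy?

IE_3 is the cost of taking one more electron from the +2 cation: P²⁺ still has 3 valence electrons; Be²⁺ is the bare [He] core; O²⁺ still has 4 valence electrons.
Pulling an electron out of a noble-gas core costs far more than removing a remaining valence electron, so Be sits at the high end of IE_3.
Valence configurations: P²⁺ [Ne]3s²3p¹, O²⁺ [He]2s²2p².
Approximate IE_3 values (kJ/mol): P 2914, Be 14849, O 5300.
Putting it together, IE_3: P < O < Be.

Be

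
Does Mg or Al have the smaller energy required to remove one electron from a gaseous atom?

Al

Removing the outermost electron gets harder across a period and easier down a group.
All lie in period 3; the across-period trend (first ionization energy increases left to right) applies, with the exception below.
Note the exception: Mg has a higher first ionization energy than Al, contrary to the simple trend — Al's single 3p electron is easier to remove than one from Mg's filled 3s².
Tabulated first ionization energy (kJ/mol): Mg 738, Al 578.
So Al has the smaller energy required to remove one electron from a gaseous atom (Al < Mg).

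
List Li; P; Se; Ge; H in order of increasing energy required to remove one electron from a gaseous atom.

H is in period 1, group 1; Li is in period 2, group 1; P is in period 3, group 15; Ge is in period 4, group 14; Se is in period 4, group 16.
Removing the outermost electron gets harder across a period and easier down a group.
These span different periods and groups, so the two trends combine.
Ge > Li: the two effects oppose for this pair; the across-period effect wins (762 vs 520 kJ/mol).
Se > Ge: both are in period 4; the period trend gives Se the larger value.
P > Se: period and group pull opposite ways; the down-group shift dominates (1012 vs 941 kJ/mol).
H > P: the two effects oppose for this pair; the down-group effect wins (1312 vs 1012 kJ/mol).
Approximate values (kJ/mol): H 1312, Li 520, P 1012, Ge 762, Se 941.
So from lowest to highest: Li < Ge < Se < P < H.

Li < Ge < Se < P < H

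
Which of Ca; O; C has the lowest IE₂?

Consider each +1 ion: Ca⁺ still has 1 valence electron; O⁺ still has 5 valence electrons; C⁺ still has 3 valence electrons.
All are still removing valence electrons, so compare the +1 ions as you would atoms: IE_2 generally rises across a period (higher Z_eff) and falls down a group (larger shell), subject to the usual subshell exceptions.
Valence configurations: Ca⁺ [Ar]4s¹, O⁺ [He]2s²2p³, C⁺ [He]2s²2p¹.
Tabulated IE_2 (kJ/mol): Ca 1145, O 3388, C 2353.
Overall IE_2 order: Ca < C < O.

Ca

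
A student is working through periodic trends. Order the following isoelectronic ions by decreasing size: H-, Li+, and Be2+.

H-, Li+, Be2+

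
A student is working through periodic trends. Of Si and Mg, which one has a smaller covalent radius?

Mg is in period 3, group 2; Si is in period 3, group 14.
Across a period the added protons contract the valence shell; down a group each new principal shell makes the atom larger.
All lie in period 3, so atomic radius increases right to left.
So Si has the smaller covalent radius (Si < Mg).

Si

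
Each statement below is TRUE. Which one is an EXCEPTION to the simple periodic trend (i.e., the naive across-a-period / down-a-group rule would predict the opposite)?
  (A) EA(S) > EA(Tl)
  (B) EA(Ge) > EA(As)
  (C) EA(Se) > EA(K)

The general trend: electron affinity increases across a period and decreases down a group.
(A) S (period 3, group 16) vs Tl (period 6, group 13): the stated order agrees with the simple trend.
(B) Ge (period 4, group 14) vs As (period 4, group 15): the stated order contradicts the simple trend.
(C) Se (period 4, group 16) vs K (period 4, group 1): the stated order agrees with the simple trend.
The exception is (B): adding an electron to As's half-filled 4p³ is unfavourable, so Ge (4p²) has the more exothermic EA.

(B)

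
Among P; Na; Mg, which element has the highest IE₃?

IE_3 is the cost of taking one more electron from the +2 cation: P²⁺ still has 3 valence electrons; Na²⁺ is already 1 electron into the core; Mg²⁺ is the bare [Ne] core.
Breaking into a closed-shell core is much more expensive than removing a leftover valence electron — Na and Mg have the largest IE_3 here.
The numbers (kJ/mol): P 2914, Na 6910, Mg 7733.
Hence IE_3: P < Na < Mg.

Mg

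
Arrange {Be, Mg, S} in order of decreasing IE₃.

Be > Mg > S

IE_3 is the cost of taking one more electron from the +2 cation: Be²⁺ is the bare [He] core; Mg²⁺ is the bare [Ne] core; S²⁺ still has 4 valence electrons.
Breaking into a closed-shell core is much more expensive than removing a leftover valence electron — Mg and Be have the largest IE_3 here.
Approximate IE_3 values (kJ/mol): Be 14849, Mg 7733, S 3357.
So the third ionization energies run S < Mg < Be.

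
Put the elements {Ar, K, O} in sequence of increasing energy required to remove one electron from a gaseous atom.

K < O < Ar

Removing the outermost electron gets harder across a period and easier down a group.
Neither a single period nor a single group — weigh both effects.
O > K: relative to K, both the across-period and down-group shifts push O's first ionization energy up.
Ar > O: period and group pull opposite ways; the across-period shift dominates (1521 vs 1314 kJ/mol).
Tabulated first ionization energy (kJ/mol): O 1314, Ar 1521, K 419.
So from lowest to highest: K < O < Ar.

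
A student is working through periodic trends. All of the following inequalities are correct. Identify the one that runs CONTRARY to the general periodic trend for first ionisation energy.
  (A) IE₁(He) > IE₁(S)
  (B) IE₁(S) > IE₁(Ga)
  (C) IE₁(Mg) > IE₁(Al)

(C)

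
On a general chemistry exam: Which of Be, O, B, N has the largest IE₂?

O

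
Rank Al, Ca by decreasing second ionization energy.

IE_2 is the cost of taking one more electron from the +1 cation: Al⁺ still has 2 valence electrons; Ca⁺ still has 1 valence electron.
All are still removing valence electrons, so compare the +1 ions as you would atoms: IE_2 generally rises across a period (higher Z_eff) and falls down a group (larger shell), subject to the usual subshell exceptions.
Valence configurations: Al⁺ [Ne]3s², Ca⁺ [Ar]4s¹.
The numbers (kJ/mol): Al 1817, Ca 1145.
Putting it together, IE_2: Ca < Al.

Al, Ca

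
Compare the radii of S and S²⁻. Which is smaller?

S

Forming S²⁻ adds 2 electrons to S. More electron–electron repulsion in the same shell, with unchanged nuclear charge, lets the cloud expand.
An anion is larger than its parent atom: S²⁻ > S.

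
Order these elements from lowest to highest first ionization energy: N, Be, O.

Be is in period 2, group 2; N is in period 2, group 15; O is in period 2, group 16.
Removing the outermost electron gets harder across a period and easier down a group.
All lie in period 2; the across-period trend (first ionization energy increases left to right) applies, with the exception below.
Note the exception: N has a higher first ionization energy than O, contrary to the simple trend — pairing an electron in O's 2p⁴ costs repulsion energy, so O ionizes more easily than half-filled N (2p³).
Approximate values (kJ/mol): Be 900, N 1402, O 1314.
So from lowest to highest: Be < O < N.

Be < O < N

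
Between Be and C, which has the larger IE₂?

IE_2 is the cost of taking one more electron from the +1 cation: Be⁺ still has 1 valence electron; C⁺ still has 3 valence electrons.
All are still removing valence electrons, so compare the +1 ions as you would atoms: IE_2 generally rises across a period (higher Z_eff) and falls down a group (larger shell), subject to the usual subshell exceptions.
Valence configurations: Be⁺ [He]2s¹, C⁺ [He]2s²2p¹.
The numbers (kJ/mol): Be 1757, C 2353.
Overall IE_2 order: Be < C.

C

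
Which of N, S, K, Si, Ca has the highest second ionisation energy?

K

After 1 electron has been removed, what remains? N⁺ still has 4 valence electrons; S⁺ still has 5 valence electrons; K⁺ is the bare [Ar] core; Si⁺ still has 3 valence electrons; Ca⁺ still has 1 valence electron.
Core electrons are held far more tightly than valence electrons, so K tops the IE_2 order.
Valence configurations: N⁺ [He]2s²2p², S⁺ [Ne]3s²3p³, Si⁺ [Ne]3s²3p¹, Ca⁺ [Ar]4s¹.
The numbers (kJ/mol): N 2856, S 2252, K 3052, Si 1577, Ca 1145.
Hence IE_2: Ca < Si < S < N < K.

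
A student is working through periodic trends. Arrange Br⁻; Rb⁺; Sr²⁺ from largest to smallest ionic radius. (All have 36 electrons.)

Br⁻ > Rb⁺ > Sr²⁺

All of these have 36 electrons, so size is governed by nuclear charge alone: the more protons, the stronger the pull on the same electron cloud, and the smaller the ion.
Nuclear charges: Sr²⁺ (Z=38), Rb⁺ (Z=37), Br⁻ (Z=35).
Largest to smallest: Br⁻ > Rb⁺ > Sr²⁺.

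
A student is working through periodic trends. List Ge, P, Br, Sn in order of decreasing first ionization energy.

Br > P > Ge > Sn

IE₁ increases left→right with effective nuclear charge and decreases top→bottom as the valence shell moves farther out.
These span different periods and groups, so the two trends combine.
Ge > Sn: they share group 14; the group trend gives Ge the larger value.
P > Ge: relative to Ge, both the across-period and down-group shifts push P's first ionization energy up.
Br > P: period and group pull opposite ways; the across-period shift dominates (1140 vs 1012 kJ/mol).
Approximate values (kJ/mol): P 1012, Ge 762, Br 1140, Sn 709.
So from highest to lowest: Br > P > Ge > Sn.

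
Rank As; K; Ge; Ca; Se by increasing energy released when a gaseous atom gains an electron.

Electron affinity generally becomes more exothermic across a period toward the halogens and less exothermic down a group.
All lie in period 4; the across-period trend (electron affinity increases left to right) applies, with the exception below.
Note the exception: K has a higher electron affinity than Ca, contrary to the simple trend — adding an electron to Ca (ns²) has to open a new, higher-energy np subshell, which is unfavourable.
Note the exception: Ge has a higher electron affinity than As, contrary to the simple trend — adding an electron to As's half-filled 4p³ is unfavourable, so Ge (4p²) has the more exothermic EA.
Approximate values (kJ/mol): K 48, Ca 2, Ge 119, As 78, Se 195.
So from lowest to highest: Ca < K < As < Ge < Se.

Ca < K < As < Ge < Se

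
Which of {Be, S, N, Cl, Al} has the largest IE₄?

Be

Consider each +3 ion: Be³⁺ is already 1 electron into the core; S³⁺ still has 3 valence electrons; N³⁺ still has 2 valence electrons; Cl³⁺ still has 4 valence electrons; Al³⁺ is the bare [Ne] core.
Pulling an electron out of a noble-gas core costs far more than removing a remaining valence electron, so Al and Be sit at the high end of IE_4.
Valence configurations: S³⁺ [Ne]3s²3p¹, N³⁺ [He]2s², Cl³⁺ [Ne]3s²3p².
Tabulated IE_4 (kJ/mol): Be 21007, S 4556, N 7475, Cl 5159, Al 11577.
Hence IE_4: S < Cl < N < Al < Be.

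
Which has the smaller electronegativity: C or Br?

EN rises left→right (higher Z_eff, smaller atoms) and falls top→bottom (larger, more shielded atoms).
Here both period and group differ, so the two effects have to be weighed against each other.
Br > C: the two effects oppose for this pair; the across-period effect wins (2.96 vs 2.55).
Tabulated electronegativity (Pauling): C 2.55, Br 2.96.
So C has the smaller electronegativity (C < Br).

C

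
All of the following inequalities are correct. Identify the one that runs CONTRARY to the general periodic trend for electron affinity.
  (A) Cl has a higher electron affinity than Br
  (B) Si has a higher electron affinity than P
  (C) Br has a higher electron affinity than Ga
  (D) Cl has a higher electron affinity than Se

The general trend: electron affinity increases across a period and decreases down a group.
(A) Cl (period 3, group 17) vs Br (period 4, group 17): the stated order agrees with the simple trend.
(B) Si (period 3, group 14) vs P (period 3, group 15): the stated order contradicts the simple trend.
(C) Br (period 4, group 17) vs Ga (period 4, group 13): the stated order agrees with the simple trend.
(D) Cl (period 3, group 17) vs Se (period 4, group 16): the stated order agrees with the simple trend.
The exception is (B): adding an electron to P's half-filled 3p³ is unfavourable, so Si (3p²) has the more exothermic EA.

(B)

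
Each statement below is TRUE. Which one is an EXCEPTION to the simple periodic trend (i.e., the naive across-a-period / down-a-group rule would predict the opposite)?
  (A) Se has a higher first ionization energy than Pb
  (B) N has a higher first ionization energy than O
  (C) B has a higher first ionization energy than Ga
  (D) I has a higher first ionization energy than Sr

The general trend: first ionization energy increases across a period and decreases down a group.
(A) Se (period 4, group 16) vs Pb (period 6, group 14): the stated order agrees with the simple trend.
(B) N (period 2, group 15) vs O (period 2, group 16): the stated order contradicts the simple trend.
(C) B (period 2, group 13) vs Ga (period 4, group 13): the stated order agrees with the simple trend.
(D) I (period 5, group 17) vs Sr (period 5, group 2): the stated order agrees with the simple trend.
The exception is (B): pairing an electron in O's 2p⁴ costs repulsion energy, so O ionizes more easily than half-filled N (2p³).

(B)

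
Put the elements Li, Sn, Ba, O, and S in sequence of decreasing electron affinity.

Li is in period 2, group 1; O is in period 2, group 16; S is in period 3, group 16; Sn is in period 5, group 14; Ba is in period 6, group 2.
EA tends to increase across a period and decrease down a group, though the pattern is less regular than for IE or radius.
These span different periods and groups, so the two trends combine.
Li > Ba: the two effects oppose for this pair; the down-group effect wins (60 vs 14 kJ/mol).
Sn > Li: period and group pull opposite ways; the across-period shift dominates (107 vs 60 kJ/mol).
O > Sn: both effects reinforce here, so O is clearly the higher of the two.
S > O: this pair runs against the simple trend — see the exception note.
Note the exception: S has a higher electron affinity than O, contrary to the simple trend — the compact 2p subshell of O repels the added electron more than S's larger 3p does.
For reference (kJ/mol): Li 60, O 141, S 200, Sn 107, Ba 14.
So from highest to lowest: S > O > Sn > Li > Ba.

S > O > Sn > Li > Ba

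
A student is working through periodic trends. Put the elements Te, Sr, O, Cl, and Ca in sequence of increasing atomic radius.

O is in period 2, group 16; Cl is in period 3, group 17; Ca is in period 4, group 2; Sr is in period 5, group 2; Te is in period 5, group 16.
Across a period the added protons contract the valence shell; down a group each new principal shell makes the atom larger.
Neither a single period nor a single group — weigh both effects.
Cl > O: the two effects oppose for this pair; the down-group effect wins (99 vs 63 pm).
Te > Cl: both effects reinforce here, so Te is clearly the larger of the two.
Ca > Te: the two effects oppose for this pair; the across-period effect wins (171 vs 136 pm).
Sr > Ca: they share group 2; the group trend gives Sr the larger value.
Approximate values (pm): O 63, Cl 99, Ca 171, Sr 185, Te 136.
So from smallest to largest: O < Cl < Te < Ca < Sr.

O < Cl < Te < Ca < Sr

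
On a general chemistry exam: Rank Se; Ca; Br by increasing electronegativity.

Atoms toward the upper right of the periodic table pull bonding electrons most strongly.
All lie in period 4, so electronegativity increases left to right.
So from lowest to highest: Ca < Se < Br.

Ca < Se < Br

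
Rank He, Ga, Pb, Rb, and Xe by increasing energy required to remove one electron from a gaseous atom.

Rb < Ga < Pb < Xe < He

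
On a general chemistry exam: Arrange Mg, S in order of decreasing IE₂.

Consider each +1 ion: Mg⁺ still has 1 valence electron; S⁺ still has 5 valence electrons.
All are still removing valence electrons, so compare the +1 ions as you would atoms: IE_2 generally rises across a period (higher Z_eff) and falls down a group (larger shell), subject to the usual subshell exceptions.
Valence configurations: Mg⁺ [Ne]3s¹, S⁺ [Ne]3s²3p³.
Tabulated IE_2 (kJ/mol): Mg 1451, S 2252.
Hence IE_2: Mg < S.

S, Mg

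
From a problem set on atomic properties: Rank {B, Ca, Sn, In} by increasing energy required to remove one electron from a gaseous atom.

In < Ca < Sn < B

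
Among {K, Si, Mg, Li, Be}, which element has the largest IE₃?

Be

IE_3 is the cost of taking one more electron from the +2 cation: K²⁺ is already 1 electron into the core; Si²⁺ still has 2 valence electrons; Mg²⁺ is the bare [Ne] core; Li²⁺ is already 1 electron into the core; Be²⁺ is the bare [He] core.
Pulling an electron out of a noble-gas core costs far more than removing a remaining valence electron, so K, Mg, Li and Be sit at the high end of IE_3.
Approximate IE_3 values (kJ/mol): K 4420, Si 3232, Mg 7733, Li 11815, Be 14849.
So the third ionization energies run Si < K < Mg < Li < Be.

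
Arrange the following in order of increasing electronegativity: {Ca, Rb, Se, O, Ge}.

Rb < Ca < Ge < Se < O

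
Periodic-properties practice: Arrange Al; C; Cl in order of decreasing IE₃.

C > Cl > Al

Consider each +2 ion: Al²⁺ still has 1 valence electron; C²⁺ still has 2 valence electrons; Cl²⁺ still has 5 valence electrons.
All are still removing valence electrons, so compare the +2 ions as you would atoms: IE_3 generally rises across a period (higher Z_eff) and falls down a group (larger shell), subject to the usual subshell exceptions.
Valence configurations: Al²⁺ [Ne]3s¹, C²⁺ [He]2s², Cl²⁺ [Ne]3s²3p³.
The numbers (kJ/mol): Al 2745, C 4620, Cl 3822.
Putting it together, IE_3: Al < Cl < C.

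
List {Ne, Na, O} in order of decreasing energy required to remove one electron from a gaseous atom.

Ne, O, Na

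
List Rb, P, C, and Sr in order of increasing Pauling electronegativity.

C is in period 2, group 14; P is in period 3, group 15; Rb is in period 5, group 1; Sr is in period 5, group 2.
EN rises left→right (higher Z_eff, smaller atoms) and falls top→bottom (larger, more shielded atoms).
Here both period and group differ, so the two effects have to be weighed against each other.
Sr > Rb: Sr lies to the right of Rb in period 5, so the across-period effect alone puts Sr higher.
P > Sr: both effects reinforce here, so P is clearly the higher of the two.
C > P: the two effects oppose for this pair; the down-group effect wins (2.55 vs 2.19).
For reference (Pauling): C 2.55, P 2.19, Rb 0.82, Sr 0.95.
So from lowest to highest: Rb < Sr < P < C.

Rb < Sr < P < C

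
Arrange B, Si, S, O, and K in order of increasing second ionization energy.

Si < S < B < K < O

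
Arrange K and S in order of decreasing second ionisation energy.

K > S

Consider each +1 ion: K⁺ is the bare [Ar] core; S⁺ still has 5 valence electrons.
Core electrons are held far more tightly than valence electrons, so K tops the IE_2 order.
Approximate IE_2 values (kJ/mol): K 3052, S 2252.
So the second ionization energies run S < K.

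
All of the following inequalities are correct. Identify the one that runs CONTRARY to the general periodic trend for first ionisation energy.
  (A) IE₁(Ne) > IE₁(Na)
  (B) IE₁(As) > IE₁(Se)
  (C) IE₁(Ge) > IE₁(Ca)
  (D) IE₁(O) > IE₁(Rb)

(B)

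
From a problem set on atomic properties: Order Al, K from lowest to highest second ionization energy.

Al < K

Consider each +1 ion: Al⁺ still has 2 valence electrons; K⁺ is the bare [Ar] core.
Breaking into a closed-shell core is much more expensive than removing a leftover valence electron — K has the largest IE_2 here.
Tabulated IE_2 (kJ/mol): Al 1817, K 3052.
Overall IE_2 order: Al < K.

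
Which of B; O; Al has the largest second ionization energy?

O

The second ionization energy removes an electron from the +1 ion. For each element: B⁺ still has 2 valence electrons; O⁺ still has 5 valence electrons; Al⁺ still has 2 valence electrons.
All are still removing valence electrons, so compare the +1 ions as you would atoms: IE_2 generally rises across a period (higher Z_eff) and falls down a group (larger shell), subject to the usual subshell exceptions.
Valence configurations: B⁺ [He]2s², O⁺ [He]2s²2p³, Al⁺ [Ne]3s².
The numbers (kJ/mol): B 2427, O 3388, Al 1817.
Hence IE_2: Al < B < O.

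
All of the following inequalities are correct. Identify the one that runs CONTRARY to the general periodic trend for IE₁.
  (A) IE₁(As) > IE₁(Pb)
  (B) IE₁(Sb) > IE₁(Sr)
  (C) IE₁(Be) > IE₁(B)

(C)

The general trend: IE₁ increases across a period and decreases down a group.
(A) As (period 4, group 15) vs Pb (period 6, group 14): the stated order agrees with the simple trend.
(B) Sb (period 5, group 15) vs Sr (period 5, group 2): the stated order agrees with the simple trend.
(C) Be (period 2, group 2) vs B (period 2, group 13): the stated order contradicts the simple trend.
The exception is (C): removing B's lone 2p electron is easier than breaking Be's filled 2s².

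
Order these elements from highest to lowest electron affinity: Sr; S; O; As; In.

S > O > As > In > Sr

O is in period 2, group 16; S is in period 3, group 16; As is in period 4, group 15; Sr is in period 5, group 2; In is in period 5, group 13.
Electron affinity generally becomes more exothermic across a period toward the halogens and less exothermic down a group.
These span different periods and groups, so the two trends combine.
In > Sr: In lies to the right of Sr in period 5, so the across-period effect alone puts In higher.
As > In: relative to In, both the across-period and down-group shifts push As's electron affinity up.
O > As: both effects reinforce here, so O is clearly the higher of the two.
S > O: this pair runs against the simple trend — see the exception note.
Note the exception: S has a higher electron affinity than O, contrary to the simple trend — the compact 2p subshell of O repels the added electron more than S's larger 3p does.
Approximate values (kJ/mol): O 141, S 200, As 78, Sr 5, In 29.
So from highest to lowest: S > O > As > In > Sr.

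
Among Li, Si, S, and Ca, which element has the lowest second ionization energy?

Consider each +1 ion: Li⁺ is the bare [He] core; Si⁺ still has 3 valence electrons; S⁺ still has 5 valence electrons; Ca⁺ still has 1 valence electron.
Breaking into a closed-shell core is much more expensive than removing a leftover valence electron — Li has the largest IE_2 here.
Valence configurations: Si⁺ [Ne]3s²3p¹, S⁺ [Ne]3s²3p³, Ca⁺ [Ar]4s¹.
The numbers (kJ/mol): Li 7298, Si 1577, S 2252, Ca 1145.
So the second ionization energies run Ca < Si < S < Li.

Ca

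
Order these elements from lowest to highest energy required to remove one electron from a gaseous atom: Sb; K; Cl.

First ionization energy rises across a period (greater Z_eff holds electrons more tightly) and falls down a group (valence electrons are farther from the nucleus).
Here both period and group differ, so the two effects have to be weighed against each other.
Sb > K: the two effects oppose for this pair; the across-period effect wins (831 vs 419 kJ/mol).
Cl > Sb: both effects reinforce here, so Cl is clearly the higher of the two.
Approximate values (kJ/mol): Cl 1251, K 419, Sb 831.
So from lowest to highest: K < Sb < Cl.

K < Sb < Cl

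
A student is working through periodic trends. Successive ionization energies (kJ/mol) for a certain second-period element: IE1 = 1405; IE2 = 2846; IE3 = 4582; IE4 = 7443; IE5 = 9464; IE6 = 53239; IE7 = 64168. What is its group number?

Group 15

Look for the largest jump between consecutive ionization energies: IE6/IE5 ≈ 5.6, far larger than any earlier ratio.
That jump marks the point where a core electron is being removed. So the atom has 5 valence electrons.
A main-group element with 5 valence electrons is in group 15.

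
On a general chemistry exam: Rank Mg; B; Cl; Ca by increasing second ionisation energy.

The second ionization energy removes an electron from the +1 ion. For each element: Mg⁺ still has 1 valence electron; B⁺ still has 2 valence electrons; Cl⁺ still has 6 valence electrons; Ca⁺ still has 1 valence electron.
All are still removing valence electrons, so compare the +1 ions as you would atoms: IE_2 generally rises across a period (higher Z_eff) and falls down a group (larger shell), subject to the usual subshell exceptions.
Valence configurations: Mg⁺ [Ne]3s¹, B⁺ [He]2s², Cl⁺ [Ne]3s²3p⁴, Ca⁺ [Ar]4s¹.
The numbers (kJ/mol): Mg 1451, B 2427, Cl 2298, Ca 1145.
So the second ionization energies run Ca < Mg < Cl < B.

Ca < Mg < Cl < B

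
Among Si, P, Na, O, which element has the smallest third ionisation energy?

P

IE_3 is the cost of taking one more electron from the +2 cation: Si²⁺ still has 2 valence electrons; P²⁺ still has 3 valence electrons; Na²⁺ is already 1 electron into the core; O²⁺ still has 4 valence electrons.
Core electrons are held far more tightly than valence electrons, so Na tops the IE_3 order.
Valence configurations: Si²⁺ [Ne]3s², P²⁺ [Ne]3s²3p¹, O²⁺ [He]2s²2p².
P²⁺ loses a lone 3p electron whereas Si²⁺ must break into a filled 3s² pair, so IE_3(Si) > IE_3(P) even though P has the higher nuclear charge.
Tabulated IE_3 (kJ/mol): Si 3232, P 2914, Na 6910, O 5300.
Hence IE_3: P < Si < O < Na.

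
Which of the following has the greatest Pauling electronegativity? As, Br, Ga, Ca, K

Br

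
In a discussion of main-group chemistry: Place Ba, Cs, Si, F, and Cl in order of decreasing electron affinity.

Cl > F > Si > Cs > Ba

F is in period 2, group 17; Si is in period 3, group 14; Cl is in period 3, group 17; Cs is in period 6, group 1; Ba is in period 6, group 2.
Atoms with high Z_eff and room in the valence shell (especially the halogens) have the most exothermic electron affinities.
Here both period and group differ, so the two effects have to be weighed against each other.
Cs > Ba: this pair runs against the simple trend — see the exception note.
Si > Cs: both effects reinforce here, so Si is clearly the higher of the two.
F > Si: relative to Si, both the across-period and down-group shifts push F's electron affinity up.
Cl > F: this pair runs against the simple trend — see the exception note.
Note the exception: Cs has a higher electron affinity than Ba, contrary to the simple trend — adding an electron to Ba (ns²) has to open a new, higher-energy np subshell, which is unfavourable.
Note the exception: Cl has a higher electron affinity than F, contrary to the simple trend — F's small 2p subshell makes the incoming electron feel strong e⁻–e⁻ repulsion, so Cl actually releases more energy on gaining an electron.
For reference (kJ/mol): F 328, Si 134, Cl 349, Cs 46, Ba 14.
So from highest to lowest: Cl > F > Si > Cs > Ba.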